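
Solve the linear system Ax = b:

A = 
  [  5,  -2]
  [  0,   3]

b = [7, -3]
x = [1, -1]

Row reduce the augmented matrix [A|b]:
(already in echelon form)
REF = 
  [  5,  -2,   7]
  [  0,   3,  -3]

Back-substitution:
x₂ = (-3) / 3 = -1
x₁ = (7 - (-2)(-1)) / 5 = 1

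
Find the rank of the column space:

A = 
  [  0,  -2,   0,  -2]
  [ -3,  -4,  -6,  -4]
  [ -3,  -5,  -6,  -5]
dim(Col(A)) = 2

Row reduce:
Swap R1 ↔ R2
R3 → R3 - (1)·R1
R3 → R3 - (1/2)·R2
REF = 
  [ -3,  -4,  -6,  -4]
  [  0,  -2,   0,  -2]
  [  0,   0,   0,   0]
Pivot columns: 1, 2 → 2 pivots.
dim(Col(A)) = number of pivot columns = 2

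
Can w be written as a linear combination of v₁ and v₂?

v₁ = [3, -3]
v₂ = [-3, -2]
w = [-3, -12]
Yes

Form the augmented matrix and row-reduce:
[v₁|v₂|w] = 
  [  3,  -3,  -3]
  [ -3,  -2, -12]
R2 → R2 + (1)·R1
REF = 
  [  3,  -3,  -3]
  [  0,  -5, -15]

No row of the form [0 0 | nonzero], so the system is consistent. Back-substitution gives c₁ = 2, c₂ = 3: w = (2)·v₁ + (3)·v₂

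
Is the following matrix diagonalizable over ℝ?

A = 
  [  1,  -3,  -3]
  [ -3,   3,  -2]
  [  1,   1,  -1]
No

Characteristic polynomial: det(λI - A) = λ³ - 3λ² - 5λ - 32
By the rational root theorem any rational root is an integer dividing 32; none of those is a root, so p(λ) has no rational roots and hence (being an irreducible cubic) no repeated roots.
Discriminant of the cubic: Δ = -39019
Δ < 0 ⇒ one real eigenvalue and a complex-conjugate pair: λ ≈ 5.167, -1.083 + 2.241i, -1.083 - 2.241i
Has complex eigenvalues (not diagonalizable over ℝ).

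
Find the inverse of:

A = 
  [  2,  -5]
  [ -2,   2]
det(A) = (2)(2) - (-5)(-2) = -6
For a 2×2 matrix, A⁻¹ = (1/det(A)) · [[d, -b], [-c, a]]
    = (-1/6) · [[2, 5], [2, 2]]

A⁻¹ = 
  [-1/3, -5/6]
  [-1/3, -1/3]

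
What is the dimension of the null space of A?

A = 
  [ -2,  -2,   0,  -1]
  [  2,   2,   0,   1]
nullity(A) = 3

Row reduce:
R2 → R2 + (1)·R1
REF = 
  [ -2,  -2,   0,  -1]
  [  0,   0,   0,   0]
Pivot columns: 1 → 1 pivot.
rank(A) = 1, so nullity(A) = 4 - 1 = 3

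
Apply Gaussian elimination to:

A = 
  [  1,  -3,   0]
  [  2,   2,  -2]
Row operations:
R2 → R2 - (2)·R1

Resulting echelon form:
REF = 
  [  1,  -3,   0]
  [  0,   8,  -2]

Rank = 2 (number of non-zero pivot rows).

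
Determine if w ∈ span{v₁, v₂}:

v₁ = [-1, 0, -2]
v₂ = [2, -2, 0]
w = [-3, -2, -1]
No

Form the augmented matrix and row-reduce:
[v₁|v₂|w] = 
  [ -1,   2,  -3]
  [  0,  -2,  -2]
  [ -2,   0,  -1]
R3 → R3 - (2)·R1
R3 → R3 - (2)·R2
REF = 
  [ -1,   2,  -3]
  [  0,  -2,  -2]
  [  0,   0,   9]

Row 3 reads [0 0 | 9], i.e. 0 = 9, so the system is inconsistent and w ∉ span{v₁, v₂}.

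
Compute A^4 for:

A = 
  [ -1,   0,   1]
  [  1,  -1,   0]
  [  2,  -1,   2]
A² = A·A:
A²[1,1] = (-1)(-1) + (0)(1) + (1)(2) = 3
A²[1,2] = (-1)(0) + (0)(-1) + (1)(-1) = -1
A²[1,3] = (-1)(1) + (0)(0) + (1)(2) = 1
A²[2,1] = (1)(-1) + (-1)(1) + (0)(2) = -2
A²[2,2] = (1)(0) + (-1)(-1) + (0)(-1) = 1
A²[2,3] = (1)(1) + (-1)(0) + (0)(2) = 1
A²[3,1] = (2)(-1) + (-1)(1) + (2)(2) = 1
A²[3,2] = (2)(0) + (-1)(-1) + (2)(-1) = -1
A²[3,3] = (2)(1) + (-1)(0) + (2)(2) = 6
A² = 
  [  3,  -1,   1]
  [ -2,   1,   1]
  [  1,  -1,   6]

A^3 = A^2·A:
A^3[1,1] = (3)(-1) + (-1)(1) + (1)(2) = -2
A^3[1,2] = (3)(0) + (-1)(-1) + (1)(-1) = 0
A^3[1,3] = (3)(1) + (-1)(0) + (1)(2) = 5
A^3[2,1] = (-2)(-1) + (1)(1) + (1)(2) = 5
A^3[2,2] = (-2)(0) + (1)(-1) + (1)(-1) = -2
A^3[2,3] = (-2)(1) + (1)(0) + (1)(2) = 0
A^3[3,1] = (1)(-1) + (-1)(1) + (6)(2) = 10
A^3[3,2] = (1)(0) + (-1)(-1) + (6)(-1) = -5
A^3[3,3] = (1)(1) + (-1)(0) + (6)(2) = 13
A^3 = 
  [ -2,   0,   5]
  [  5,  -2,   0]
  [ 10,  -5,  13]

A^4 = A^3·A:
A^4[1,1] = (-2)(-1) + (0)(1) + (5)(2) = 12
A^4[1,2] = (-2)(0) + (0)(-1) + (5)(-1) = -5
A^4[1,3] = (-2)(1) + (0)(0) + (5)(2) = 8
A^4[2,1] = (5)(-1) + (-2)(1) + (0)(2) = -7
A^4[2,2] = (5)(0) + (-2)(-1) + (0)(-1) = 2
A^4[2,3] = (5)(1) + (-2)(0) + (0)(2) = 5
A^4[3,1] = (10)(-1) + (-5)(1) + (13)(2) = 11
A^4[3,2] = (10)(0) + (-5)(-1) + (13)(-1) = -8
A^4[3,3] = (10)(1) + (-5)(0) + (13)(2) = 36
A^4 = 
  [ 12,  -5,   8]
  [ -7,   2,   5]
  [ 11,  -8,  36]

Therefore
A^4 = 
  [ 12,  -5,   8]
  [ -7,   2,   5]
  [ 11,  -8,  36]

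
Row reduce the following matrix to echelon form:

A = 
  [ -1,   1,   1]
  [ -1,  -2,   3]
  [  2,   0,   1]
Row operations:
R2 → R2 - (1)·R1
R3 → R3 + (2)·R1
R3 → R3 + (2/3)·R2

Resulting echelon form:
REF = 
  [  -1,    1,    1]
  [   0,   -3,    2]
  [   0,    0, 13/3]

Rank = 3 (number of non-zero pivot rows).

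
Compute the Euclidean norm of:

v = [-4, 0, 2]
4.472

||v||₂ = √((-4)² + (0)² + (2)²) = √20 = 4.472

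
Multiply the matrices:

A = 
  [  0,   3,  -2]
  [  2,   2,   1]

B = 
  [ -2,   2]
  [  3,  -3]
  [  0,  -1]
A is 2×3 and B is 3×2, so AB is 2×2. Each entry is (row of A)·(column of B):
AB[1,1] = (0)(-2) + (3)(3) + (-2)(0) = 9
AB[1,2] = (0)(2) + (3)(-3) + (-2)(-1) = -7
AB[2,1] = (2)(-2) + (2)(3) + (1)(0) = 2
AB[2,2] = (2)(2) + (2)(-3) + (1)(-1) = -3

AB = 
  [  9,  -7]
  [  2,  -3]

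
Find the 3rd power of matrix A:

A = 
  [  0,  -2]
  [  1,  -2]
A^3 = 
  [  4,  -4]
  [  2,   0]

A² = A·A:
A²[1,1] = (0)(0) + (-2)(1) = -2
A²[1,2] = (0)(-2) + (-2)(-2) = 4
A²[2,1] = (1)(0) + (-2)(1) = -2
A²[2,2] = (1)(-2) + (-2)(-2) = 2
A² = 
  [ -2,   4]
  [ -2,   2]

A^3 = A^2·A:
A^3[1,1] = (-2)(0) + (4)(1) = 4
A^3[1,2] = (-2)(-2) + (4)(-2) = -4
A^3[2,1] = (-2)(0) + (2)(1) = 2
A^3[2,2] = (-2)(-2) + (2)(-2) = 0
A^3 = 
  [  4,  -4]
  [  2,   0]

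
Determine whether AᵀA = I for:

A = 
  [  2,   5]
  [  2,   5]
No

AᵀA = 
  [  8,  20]
  [ 20,  50]
≠ I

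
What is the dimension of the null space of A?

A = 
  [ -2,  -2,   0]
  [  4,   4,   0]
nullity(A) = 2

Row reduce:
R2 → R2 + (2)·R1
REF = 
  [ -2,  -2,   0]
  [  0,   0,   0]
Pivot columns: 1 → 1 pivot.
rank(A) = 1, so nullity(A) = 3 - 1 = 2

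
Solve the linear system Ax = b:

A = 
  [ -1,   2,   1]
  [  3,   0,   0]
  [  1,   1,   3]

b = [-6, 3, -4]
x = [1, -2, -1]

Row reduce the augmented matrix [A|b]:
R2 → R2 + (3)·R1
R3 → R3 + (1)·R1
R3 → R3 - (1/2)·R2
REF = 
  [  -1,    2,    1,   -6]
  [   0,    6,    3,  -15]
  [   0,    0,  5/2, -5/2]

Back-substitution:
x₃ = (-5/2) / (5/2) = -1
x₂ = (-15 - (3)(-1)) / 6 = -2
x₁ = (-6 - (2)(-2) - (1)(-1)) / (-1) = 1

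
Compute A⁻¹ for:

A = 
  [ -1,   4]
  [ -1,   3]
det(A) = (-1)(3) - (4)(-1) = 1
For a 2×2 matrix, A⁻¹ = (1/det(A)) · [[d, -b], [-c, a]]
    = (1) · [[3, -4], [1, -1]]

A⁻¹ = 
  [  3,  -4]
  [  1,  -1]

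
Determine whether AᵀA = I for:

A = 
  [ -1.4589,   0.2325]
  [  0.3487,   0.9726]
No

AᵀA = 
  [  2.2500,   0]
  [  0,   1]
≠ I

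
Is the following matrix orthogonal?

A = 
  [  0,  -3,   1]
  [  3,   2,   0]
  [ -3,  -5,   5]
No

AᵀA = 
  [ 18,  21, -15]
  [ 21,  38, -28]
  [-15, -28,  26]
≠ I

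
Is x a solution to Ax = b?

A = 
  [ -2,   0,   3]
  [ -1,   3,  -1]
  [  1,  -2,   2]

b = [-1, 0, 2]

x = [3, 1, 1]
No

Ax = [-3, -1, 3] ≠ b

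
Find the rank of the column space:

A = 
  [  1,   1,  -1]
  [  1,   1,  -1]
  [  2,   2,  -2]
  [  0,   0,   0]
dim(Col(A)) = 1

Row reduce:
R2 → R2 - (1)·R1
R3 → R3 - (2)·R1
REF = 
  [  1,   1,  -1]
  [  0,   0,   0]
  [  0,   0,   0]
  [  0,   0,   0]
Pivot columns: 1 → 1 pivot.
dim(Col(A)) = number of pivot columns = 1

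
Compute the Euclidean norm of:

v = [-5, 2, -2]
5.745

||v||₂ = √((-5)² + (2)² + (-2)²) = √33 = 5.745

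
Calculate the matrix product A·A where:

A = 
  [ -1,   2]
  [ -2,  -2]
A² = A·A:
A²[1,1] = (-1)(-1) + (2)(-2) = -3
A²[1,2] = (-1)(2) + (2)(-2) = -6
A²[2,1] = (-2)(-1) + (-2)(-2) = 6
A²[2,2] = (-2)(2) + (-2)(-2) = 0
A² = 
  [ -3,  -6]
  [  6,   0]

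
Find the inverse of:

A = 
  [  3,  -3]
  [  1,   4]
det(A) = (3)(4) - (-3)(1) = 15
For a 2×2 matrix, A⁻¹ = (1/det(A)) · [[d, -b], [-c, a]]
    = (1/15) · [[4, 3], [-1, 3]]

A⁻¹ = 
  [ 4/15,   1/5]
  [-1/15,   1/5]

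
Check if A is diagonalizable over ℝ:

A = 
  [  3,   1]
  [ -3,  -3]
Yes

tr(A) = 0, det(A) = -6
Characteristic polynomial: λ² - tr(A)λ + det(A) = λ² - 6
λ² - 6 = 0  ⇒  λ = (0 ± √((0)² - 4·(-6)))/2 = (0 ± √(24))/2
  = √6,  -√6
Eigenvalues: √6, -√6  (≈ 2.449, -2.449)
The two irrational eigenvalues are distinct (simple), so each has alg. mult. = geom. mult. = 1.
Sum of geometric multiplicities equals n, so A has n independent eigenvectors.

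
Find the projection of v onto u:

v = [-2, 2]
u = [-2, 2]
proj_u(v) = [-2, 2]

v·u = (-2)(-2) + (2)(2) = 8
u·u = (-2)² + (2)² = 8
proj_u(v) = (v·u / u·u) × u = (8/8) × u = (1) × u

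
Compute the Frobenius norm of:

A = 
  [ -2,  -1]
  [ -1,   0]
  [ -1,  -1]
||A||_F = 2.828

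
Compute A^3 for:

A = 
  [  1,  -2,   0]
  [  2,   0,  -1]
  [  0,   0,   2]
A² = A·A:
A²[1,1] = (1)(1) + (-2)(2) + (0)(0) = -3
A²[1,2] = (1)(-2) + (-2)(0) + (0)(0) = -2
A²[1,3] = (1)(0) + (-2)(-1) + (0)(2) = 2
A²[2,1] = (2)(1) + (0)(2) + (-1)(0) = 2
A²[2,2] = (2)(-2) + (0)(0) + (-1)(0) = -4
A²[2,3] = (2)(0) + (0)(-1) + (-1)(2) = -2
A²[3,1] = (0)(1) + (0)(2) + (2)(0) = 0
A²[3,2] = (0)(-2) + (0)(0) + (2)(0) = 0
A²[3,3] = (0)(0) + (0)(-1) + (2)(2) = 4
A² = 
  [ -3,  -2,   2]
  [  2,  -4,  -2]
  [  0,   0,   4]

A^3 = A^2·A:
A^3[1,1] = (-3)(1) + (-2)(2) + (2)(0) = -7
A^3[1,2] = (-3)(-2) + (-2)(0) + (2)(0) = 6
A^3[1,3] = (-3)(0) + (-2)(-1) + (2)(2) = 6
A^3[2,1] = (2)(1) + (-4)(2) + (-2)(0) = -6
A^3[2,2] = (2)(-2) + (-4)(0) + (-2)(0) = -4
A^3[2,3] = (2)(0) + (-4)(-1) + (-2)(2) = 0
A^3[3,1] = (0)(1) + (0)(2) + (4)(0) = 0
A^3[3,2] = (0)(-2) + (0)(0) + (4)(0) = 0
A^3[3,3] = (0)(0) + (0)(-1) + (4)(2) = 8
A^3 = 
  [ -7,   6,   6]
  [ -6,  -4,   0]
  [  0,   0,   8]

Therefore
A^3 = 
  [ -7,   6,   6]
  [ -6,  -4,   0]
  [  0,   0,   8]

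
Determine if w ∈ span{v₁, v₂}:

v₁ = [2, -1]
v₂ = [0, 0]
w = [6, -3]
Yes

Form the augmented matrix and row-reduce:
[v₁|v₂|w] = 
  [  2,   0,   6]
  [ -1,   0,  -3]
R2 → R2 + (1/2)·R1
REF = 
  [  2,   0,   6]
  [  0,   0,   0]

No row of the form [0 0 | nonzero], so the system is consistent. Back-substitution gives c₁ = 3, c₂ = 0: w = (3)·v₁ + (0)·v₂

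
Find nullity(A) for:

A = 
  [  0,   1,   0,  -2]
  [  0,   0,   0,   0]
nullity(A) = 3

Row reduce:
(no row operations needed)
REF = 
  [  0,   1,   0,  -2]
  [  0,   0,   0,   0]
Pivot columns: 2 → 1 pivot.
rank(A) = 1, so nullity(A) = 4 - 1 = 3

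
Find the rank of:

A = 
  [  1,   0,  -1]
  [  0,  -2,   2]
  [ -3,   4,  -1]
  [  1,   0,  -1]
rank(A) = 2

Row reduce:
R3 → R3 + (3)·R1
R4 → R4 - (1)·R1
R3 → R3 + (2)·R2
REF = 
  [  1,   0,  -1]
  [  0,  -2,   2]
  [  0,   0,   0]
  [  0,   0,   0]
Pivot columns: 1, 2 → 2 pivots.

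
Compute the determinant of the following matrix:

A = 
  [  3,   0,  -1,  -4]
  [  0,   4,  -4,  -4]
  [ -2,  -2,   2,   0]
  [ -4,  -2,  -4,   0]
-352

Cofactor expansion along row 1: det(A) = a₁₁M₁₁ - a₁₂M₁₂ + a₁₃M₁₃ - a₁₄M₁₄

M₁₁ = det[[4, -4, -4]; [-2, 2, 0]; [-2, -4, 0]]
  = (4)·((2)(0) - (0)(-4)) - (-4)·((-2)(0) - (0)(-2)) + (-4)·((-2)(-4) - (2)(-2))
  = (4)(0) - (-4)(0) + (-4)(12)
  = -48
M₁₂ = det[[0, -4, -4]; [-2, 2, 0]; [-4, -4, 0]]
  = (0)·((2)(0) - (0)(-4)) - (-4)·((-2)(0) - (0)(-4)) + (-4)·((-2)(-4) - (2)(-4))
  = (0)(0) - (-4)(0) + (-4)(16)
  = -64
M₁₃ = det[[0, 4, -4]; [-2, -2, 0]; [-4, -2, 0]]
  = (0)·((-2)(0) - (0)(-2)) - (4)·((-2)(0) - (0)(-4)) + (-4)·((-2)(-2) - (-2)(-4))
  = (0)(0) - (4)(0) + (-4)(-4)
  = 16
M₁₄ = det[[0, 4, -4]; [-2, -2, 2]; [-4, -2, -4]]
  = (0)·((-2)(-4) - (2)(-2)) - (4)·((-2)(-4) - (2)(-4)) + (-4)·((-2)(-2) - (-2)(-4))
  = (0)(12) - (4)(16) + (-4)(-4)
  = -48

det(A) = (3)(-48) - (0)(-64) + (-1)(16) - (-4)(-48) = -352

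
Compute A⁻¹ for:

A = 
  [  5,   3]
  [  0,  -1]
det(A) = (5)(-1) - (3)(0) = -5
For a 2×2 matrix, A⁻¹ = (1/det(A)) · [[d, -b], [-c, a]]
    = (-1/5) · [[-1, -3], [0, 5]]

A⁻¹ = 
  [1/5, 3/5]
  [  0,  -1]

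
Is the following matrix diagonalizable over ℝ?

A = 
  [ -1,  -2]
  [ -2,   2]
Yes

tr(A) = 1, det(A) = -6
Characteristic polynomial: λ² - tr(A)λ + det(A) = λ² - λ - 6
λ² - λ - 6 = (λ + 2)(λ - 3)
Eigenvalues: 3, -2
λ=-2: alg. mult. = 1, geom. mult. = 2 - rank(A - (-2)I) = 2 - 1 = 1
λ=3: alg. mult. = 1, geom. mult. = 2 - rank(A - (3)I) = 2 - 1 = 1
Sum of geometric multiplicities equals n, so A has n independent eigenvectors.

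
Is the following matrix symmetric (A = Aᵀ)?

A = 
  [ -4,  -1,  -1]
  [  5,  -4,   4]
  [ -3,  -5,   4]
No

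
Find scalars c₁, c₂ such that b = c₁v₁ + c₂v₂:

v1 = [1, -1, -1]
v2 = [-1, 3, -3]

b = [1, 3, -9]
c1 = 3, c2 = 2

b = 3·v1 + 2·v2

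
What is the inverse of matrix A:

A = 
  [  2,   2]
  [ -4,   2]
det(A) = (2)(2) - (2)(-4) = 12
For a 2×2 matrix, A⁻¹ = (1/det(A)) · [[d, -b], [-c, a]]
    = (1/12) · [[2, -2], [4, 2]]

A⁻¹ = 
  [ 1/6, -1/6]
  [ 1/3,  1/6]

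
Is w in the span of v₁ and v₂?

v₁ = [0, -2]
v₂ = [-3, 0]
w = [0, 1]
Yes

Form the augmented matrix and row-reduce:
[v₁|v₂|w] = 
  [  0,  -3,   0]
  [ -2,   0,   1]
Swap R1 ↔ R2
REF = 
  [ -2,   0,   1]
  [  0,  -3,   0]

No row of the form [0 0 | nonzero], so the system is consistent. Back-substitution gives c₁ = -1/2, c₂ = 0: w = (-1/2)·v₁ + (0)·v₂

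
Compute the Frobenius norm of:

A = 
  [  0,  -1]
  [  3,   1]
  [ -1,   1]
||A||_F = 3.606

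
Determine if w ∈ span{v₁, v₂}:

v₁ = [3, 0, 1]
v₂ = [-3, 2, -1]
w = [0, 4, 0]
Yes

Form the augmented matrix and row-reduce:
[v₁|v₂|w] = 
  [  3,  -3,   0]
  [  0,   2,   4]
  [  1,  -1,   0]
R3 → R3 - (1/3)·R1
REF = 
  [  3,  -3,   0]
  [  0,   2,   4]
  [  0,   0,   0]

No row of the form [0 0 | nonzero], so the system is consistent. Back-substitution gives c₁ = 2, c₂ = 2: w = (2)·v₁ + (2)·v₂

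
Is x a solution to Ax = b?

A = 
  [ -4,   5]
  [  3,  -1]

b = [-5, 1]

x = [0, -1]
Yes

Ax = [-5, 1] = b ✓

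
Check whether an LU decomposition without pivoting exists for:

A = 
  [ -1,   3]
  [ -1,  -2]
Yes.
A[1,1] = -1 ≠ 0, so Gaussian elimination proceeds without a row swap: multiplier ℓ₂₁ = (-1)/(-1) = 1, and U[2,2] = -2 - (1)(3) = -5.
L = 
  [  1,   0]
  [  1,   1]
U = 
  [ -1,   3]
  [  0,  -5]
Check row 2 of LU: [(1)(-1), (1)(3) + (-5)] = [-1, -2] = row 2 of A ✓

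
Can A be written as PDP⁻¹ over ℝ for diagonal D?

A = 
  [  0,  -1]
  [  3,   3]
No

tr(A) = 3, det(A) = 3
Characteristic polynomial: λ² - tr(A)λ + det(A) = λ² - 3λ + 3
λ² - 3λ + 3 = 0  ⇒  λ = (3 ± √((-3)² - 4·(3)))/2 = (3 ± √(-3))/2
  = (3 + i√3)/2,  (3 - i√3)/2
Eigenvalues: (3 + i√3)/2, (3 - i√3)/2  (≈ 1.5 + 0.866i, 1.5 - 0.866i)
Has complex eigenvalues (not diagonalizable over ℝ).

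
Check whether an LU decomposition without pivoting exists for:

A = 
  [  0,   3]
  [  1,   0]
No.
A[1,1] = 0 but A[2,1] = 1 ≠ 0. Any LU with L unit lower triangular has (LU)[1,1] = U[1,1] and (LU)[2,1] = L[2,1]·U[1,1]; matching A forces U[1,1] = 0, which then forces (LU)[2,1] = 0 ≠ 1. A row swap (pivoting) is required.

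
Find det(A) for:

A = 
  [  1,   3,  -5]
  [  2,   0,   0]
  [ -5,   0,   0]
0

Cofactor expansion along row 1:
det(A) = (1)·((0)(0) - (0)(0)) - (3)·((2)(0) - (0)(-5)) + (-5)·((2)(0) - (0)(-5))
  = (1)(0) - (3)(0) + (-5)(0)
  = 0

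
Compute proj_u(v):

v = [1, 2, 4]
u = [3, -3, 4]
v·u = (1)(3) + (2)(-3) + (4)(4) = 13
u·u = (3)² + (-3)² + (4)² = 34
proj_u(v) = (v·u / u·u) × u = (13/34) × u

proj_u(v) = [39/34, -39/34, 26/17]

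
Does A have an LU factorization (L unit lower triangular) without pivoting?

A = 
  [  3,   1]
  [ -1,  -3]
Yes.
A[1,1] = 3 ≠ 0, so Gaussian elimination proceeds without a row swap: multiplier ℓ₂₁ = (-1)/(3) = -1/3, and U[2,2] = -3 - (-1/3)(1) = -8/3.
L = 
  [   1,    0]
  [-1/3,    1]
U = 
  [   3,    1]
  [   0, -8/3]
Check row 2 of LU: [(-1/3)(3), (-1/3)(1) + (-8/3)] = [-1, -3] = row 2 of A ✓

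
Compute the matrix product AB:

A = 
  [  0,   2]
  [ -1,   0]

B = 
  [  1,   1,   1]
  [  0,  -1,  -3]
A is 2×2 and B is 2×3, so AB is 2×3. Each entry is (row of A)·(column of B):
AB[1,1] = (0)(1) + (2)(0) = 0
AB[1,2] = (0)(1) + (2)(-1) = -2
AB[1,3] = (0)(1) + (2)(-3) = -6
AB[2,1] = (-1)(1) + (0)(0) = -1
AB[2,2] = (-1)(1) + (0)(-1) = -1
AB[2,3] = (-1)(1) + (0)(-3) = -1

AB = 
  [  0,  -2,  -6]
  [ -1,  -1,  -1]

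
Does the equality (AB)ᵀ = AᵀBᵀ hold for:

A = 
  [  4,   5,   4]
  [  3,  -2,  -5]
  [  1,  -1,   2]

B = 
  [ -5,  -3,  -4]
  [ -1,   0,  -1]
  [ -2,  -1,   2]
No

(AB)ᵀ = 
  [-33,  -3,  -8]
  [-16,  -4,  -5]
  [-13, -20,   1]

AᵀBᵀ = 
  [-33,  -5,  -9]
  [-15,  -4, -10]
  [-13,  -6,   1]

The two matrices differ, so (AB)ᵀ ≠ AᵀBᵀ in general. The correct identity is (AB)ᵀ = BᵀAᵀ.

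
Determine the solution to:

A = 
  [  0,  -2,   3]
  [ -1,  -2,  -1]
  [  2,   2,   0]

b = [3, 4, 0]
Row reduce the augmented matrix [A|b]:
Swap R1 ↔ R2
R3 → R3 + (2)·R1
R3 → R3 - (1)·R2
REF = 
  [ -1,  -2,  -1,   4]
  [  0,  -2,   3,   3]
  [  0,   0,  -5,   5]

Back-substitution:
x₃ = 5 / (-5) = -1
x₂ = (3 - (3)(-1)) / (-2) = -3
x₁ = (4 - (-2)(-3) - (-1)(-1)) / (-1) = 3

x = [3, -3, -1]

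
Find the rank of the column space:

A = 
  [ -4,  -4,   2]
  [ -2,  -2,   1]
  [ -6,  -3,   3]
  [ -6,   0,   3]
Row reduce:
R2 → R2 - (1/2)·R1
R3 → R3 - (3/2)·R1
R4 → R4 - (3/2)·R1
Swap R2 ↔ R3
R4 → R4 - (2)·R2
REF = 
  [ -4,  -4,   2]
  [  0,   3,   0]
  [  0,   0,   0]
  [  0,   0,   0]
Pivot columns: 1, 2 → 2 pivots.
dim(Col(A)) = number of pivot columns = 2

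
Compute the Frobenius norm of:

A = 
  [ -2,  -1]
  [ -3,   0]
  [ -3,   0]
||A||_F = 4.796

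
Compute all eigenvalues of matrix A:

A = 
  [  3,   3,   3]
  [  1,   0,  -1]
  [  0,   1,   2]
λ = 0, 4, 1

Characteristic polynomial: det(λI - A) = λ³ - 5λ² + 4λ
The constant term is 0, so λ = 0 is a root: p(λ) = λ(λ² - 5λ + 4)
λ² - 5λ + 4 = (λ - 1)(λ - 4)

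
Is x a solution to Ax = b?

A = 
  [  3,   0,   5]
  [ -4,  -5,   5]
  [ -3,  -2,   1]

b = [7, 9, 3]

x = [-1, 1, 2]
Yes

Ax = [7, 9, 3] = b ✓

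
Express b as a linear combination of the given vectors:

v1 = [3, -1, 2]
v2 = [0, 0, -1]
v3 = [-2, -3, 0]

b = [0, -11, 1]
c1 = 2, c2 = 3, c3 = 3

b = 2·v1 + 3·v2 + 3·v3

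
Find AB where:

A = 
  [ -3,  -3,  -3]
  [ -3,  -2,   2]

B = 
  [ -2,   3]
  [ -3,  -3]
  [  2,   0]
AB = 
  [  9,   0]
  [ 16,  -3]

A is 2×3 and B is 3×2, so AB is 2×2. Each entry is (row of A)·(column of B):
AB[1,1] = (-3)(-2) + (-3)(-3) + (-3)(2) = 9
AB[1,2] = (-3)(3) + (-3)(-3) + (-3)(0) = 0
AB[2,1] = (-3)(-2) + (-2)(-3) + (2)(2) = 16
AB[2,2] = (-3)(3) + (-2)(-3) + (2)(0) = -3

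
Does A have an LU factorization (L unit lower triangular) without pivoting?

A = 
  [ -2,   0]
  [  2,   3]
Yes.
A[1,1] = -2 ≠ 0, so Gaussian elimination proceeds without a row swap: multiplier ℓ₂₁ = (2)/(-2) = -1, and U[2,2] = 3 - (-1)(0) = 3.
L = 
  [  1,   0]
  [ -1,   1]
U = 
  [ -2,   0]
  [  0,   3]
Check row 2 of LU: [(-1)(-2), (-1)(0) + 3] = [2, 3] = row 2 of A ✓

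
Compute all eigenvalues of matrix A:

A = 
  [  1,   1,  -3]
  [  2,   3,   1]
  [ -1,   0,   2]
Characteristic polynomial: det(λI - A) = λ³ - 6λ² + 6λ + 8
Testing integer divisors of the constant term: p(4) = 0, so (λ - 4) is a factor:
p(λ) = (λ - 4)(λ² - 2λ - 2)
λ² - 2λ - 2 = 0  ⇒  λ = (2 ± √((-2)² - 4·(-2)))/2 = (2 ± √(12))/2
  = 1 + √3,  1 - √3

λ = 4, 1 + √3, 1 - √3  (≈ 4, 2.732, -0.7321)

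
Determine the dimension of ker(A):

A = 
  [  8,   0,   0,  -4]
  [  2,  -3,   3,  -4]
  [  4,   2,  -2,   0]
nullity(A) = 2

Row reduce:
R2 → R2 - (1/4)·R1
R3 → R3 - (1/2)·R1
R3 → R3 + (2/3)·R2
REF = 
  [  8,   0,   0,  -4]
  [  0,  -3,   3,  -3]
  [  0,   0,   0,   0]
Pivot columns: 1, 2 → 2 pivots.
rank(A) = 2, so nullity(A) = 4 - 2 = 2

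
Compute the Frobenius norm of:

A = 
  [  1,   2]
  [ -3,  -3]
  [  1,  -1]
||A||_F = 5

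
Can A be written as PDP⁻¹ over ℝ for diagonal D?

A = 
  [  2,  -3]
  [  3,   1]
No

tr(A) = 3, det(A) = 11
Characteristic polynomial: λ² - tr(A)λ + det(A) = λ² - 3λ + 11
λ² - 3λ + 11 = 0  ⇒  λ = (3 ± √((-3)² - 4·(11)))/2 = (3 ± √(-35))/2
  = (3 + i√35)/2,  (3 - i√35)/2
Eigenvalues: (3 + i√35)/2, (3 - i√35)/2  (≈ 1.5 + 2.958i, 1.5 - 2.958i)
Has complex eigenvalues (not diagonalizable over ℝ).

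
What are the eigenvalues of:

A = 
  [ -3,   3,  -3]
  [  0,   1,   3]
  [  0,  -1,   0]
λ = -3, (1 + i√11)/2, (1 - i√11)/2  (≈ -3, 0.5 + 1.658i, 0.5 - 1.658i)

Characteristic polynomial: det(λI - A) = λ³ + 2λ² + 9
Testing integer divisors of the constant term: p(-3) = 0, so (λ + 3) is a factor:
p(λ) = (λ + 3)(λ² - λ + 3)
λ² - λ + 3 = 0  ⇒  λ = (1 ± √((-1)² - 4·(3)))/2 = (1 ± √(-11))/2
  = (1 + i√11)/2,  (1 - i√11)/2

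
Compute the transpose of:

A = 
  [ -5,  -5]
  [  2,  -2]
Aᵀ = 
  [ -5,   2]
  [ -5,  -2]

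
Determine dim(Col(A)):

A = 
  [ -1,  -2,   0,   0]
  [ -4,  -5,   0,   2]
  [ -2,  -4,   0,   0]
Row reduce:
R2 → R2 - (4)·R1
R3 → R3 - (2)·R1
REF = 
  [ -1,  -2,   0,   0]
  [  0,   3,   0,   2]
  [  0,   0,   0,   0]
Pivot columns: 1, 2 → 2 pivots.
dim(Col(A)) = number of pivot columns = 2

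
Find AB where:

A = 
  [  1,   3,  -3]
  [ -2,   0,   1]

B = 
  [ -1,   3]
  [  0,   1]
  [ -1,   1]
A is 2×3 and B is 3×2, so AB is 2×2. Each entry is (row of A)·(column of B):
AB[1,1] = (1)(-1) + (3)(0) + (-3)(-1) = 2
AB[1,2] = (1)(3) + (3)(1) + (-3)(1) = 3
AB[2,1] = (-2)(-1) + (0)(0) + (1)(-1) = 1
AB[2,2] = (-2)(3) + (0)(1) + (1)(1) = -5

AB = 
  [  2,   3]
  [  1,  -5]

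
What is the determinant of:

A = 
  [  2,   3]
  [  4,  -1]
-14

For a 2×2 matrix, det = ad - bc = (2)(-1) - (3)(4) = -14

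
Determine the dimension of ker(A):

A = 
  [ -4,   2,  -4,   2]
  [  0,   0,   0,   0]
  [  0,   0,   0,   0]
nullity(A) = 3

Row reduce:
(no row operations needed)
REF = 
  [ -4,   2,  -4,   2]
  [  0,   0,   0,   0]
  [  0,   0,   0,   0]
Pivot columns: 1 → 1 pivot.
rank(A) = 1, so nullity(A) = 4 - 1 = 3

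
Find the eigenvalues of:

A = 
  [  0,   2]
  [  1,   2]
tr(A) = 2, det(A) = -2
Characteristic polynomial: λ² - tr(A)λ + det(A) = λ² - 2λ - 2
λ² - 2λ - 2 = 0  ⇒  λ = (2 ± √((-2)² - 4·(-2)))/2 = (2 ± √(12))/2
  = 1 + √3,  1 - √3

λ = 1 + √3, 1 - √3  (≈ 2.732, -0.7321)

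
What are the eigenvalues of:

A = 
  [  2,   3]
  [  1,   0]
tr(A) = 2, det(A) = -3
Characteristic polynomial: λ² - tr(A)λ + det(A) = λ² - 2λ - 3
λ² - 2λ - 3 = (λ + 1)(λ - 3)

λ = 3, -1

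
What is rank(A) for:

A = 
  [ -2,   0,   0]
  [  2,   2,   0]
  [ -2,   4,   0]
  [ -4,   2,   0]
Row reduce:
R2 → R2 + (1)·R1
R3 → R3 - (1)·R1
R4 → R4 - (2)·R1
R3 → R3 - (2)·R2
R4 → R4 - (1)·R2
REF = 
  [ -2,   0,   0]
  [  0,   2,   0]
  [  0,   0,   0]
  [  0,   0,   0]
Pivot columns: 1, 2 → 2 pivots.

rank(A) = 2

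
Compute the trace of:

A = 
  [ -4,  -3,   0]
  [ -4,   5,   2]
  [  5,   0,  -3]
-2

tr(A) = -4 + 5 + -3 = -2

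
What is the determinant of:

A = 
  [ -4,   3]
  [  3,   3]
-21

For a 2×2 matrix, det = ad - bc = (-4)(3) - (3)(3) = -21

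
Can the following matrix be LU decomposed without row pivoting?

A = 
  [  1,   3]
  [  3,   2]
Yes.
A[1,1] = 1 ≠ 0, so Gaussian elimination proceeds without a row swap: multiplier ℓ₂₁ = (3)/(1) = 3, and U[2,2] = 2 - (3)(3) = -7.
L = 
  [  1,   0]
  [  3,   1]
U = 
  [  1,   3]
  [  0,  -7]
Check row 2 of LU: [(3)(1), (3)(3) + (-7)] = [3, 2] = row 2 of A ✓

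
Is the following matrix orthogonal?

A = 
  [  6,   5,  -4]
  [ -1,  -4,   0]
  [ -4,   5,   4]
No

AᵀA = 
  [ 53,  14, -40]
  [ 14,  66,   0]
  [-40,   0,  32]
≠ I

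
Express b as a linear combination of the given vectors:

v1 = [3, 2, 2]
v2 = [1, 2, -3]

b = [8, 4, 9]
c1 = 3, c2 = -1

b = 3·v1 + -1·v2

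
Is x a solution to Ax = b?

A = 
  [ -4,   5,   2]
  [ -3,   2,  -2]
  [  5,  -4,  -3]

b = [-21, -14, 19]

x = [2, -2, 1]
No

Ax = [-16, -12, 15] ≠ b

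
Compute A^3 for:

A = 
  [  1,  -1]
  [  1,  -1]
A^3 = 
  [  0,   0]
  [  0,   0]

A² = A·A:
A²[1,1] = (1)(1) + (-1)(1) = 0
A²[1,2] = (1)(-1) + (-1)(-1) = 0
A²[2,1] = (1)(1) + (-1)(1) = 0
A²[2,2] = (1)(-1) + (-1)(-1) = 0
A² = 
  [  0,   0]
  [  0,   0]

A^3 = A^2·A:
A^3[1,1] = (0)(1) + (0)(1) = 0
A^3[1,2] = (0)(-1) + (0)(-1) = 0
A^3[2,1] = (0)(1) + (0)(1) = 0
A^3[2,2] = (0)(-1) + (0)(-1) = 0
A^3 = 
  [  0,   0]
  [  0,   0]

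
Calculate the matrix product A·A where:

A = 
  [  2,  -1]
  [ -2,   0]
A² = A·A:
A²[1,1] = (2)(2) + (-1)(-2) = 6
A²[1,2] = (2)(-1) + (-1)(0) = -2
A²[2,1] = (-2)(2) + (0)(-2) = -4
A²[2,2] = (-2)(-1) + (0)(0) = 2
A² = 
  [  6,  -2]
  [ -4,   2]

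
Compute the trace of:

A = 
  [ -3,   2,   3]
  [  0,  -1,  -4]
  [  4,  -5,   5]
1

tr(A) = -3 + -1 + 5 = 1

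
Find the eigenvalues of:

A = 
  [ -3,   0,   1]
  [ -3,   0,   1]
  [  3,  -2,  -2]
λ = 0, (-5 + √5)/2, (-5 - √5)/2  (≈ 0, -1.382, -3.618)

Characteristic polynomial: det(λI - A) = λ³ + 5λ² + 5λ
The constant term is 0, so λ = 0 is a root: p(λ) = λ(λ² + 5λ + 5)
λ² + 5λ + 5 = 0  ⇒  λ = (-5 ± √((5)² - 4·(5)))/2 = (-5 ± √(5))/2
  = (-5 + √5)/2,  (-5 - √5)/2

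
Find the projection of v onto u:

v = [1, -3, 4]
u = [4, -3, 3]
proj_u(v) = [50/17, -75/34, 75/34]

v·u = (1)(4) + (-3)(-3) + (4)(3) = 25
u·u = (4)² + (-3)² + (3)² = 34
proj_u(v) = (v·u / u·u) × u = (25/34) × u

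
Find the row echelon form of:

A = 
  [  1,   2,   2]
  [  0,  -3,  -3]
Row operations:
No row operations needed (already in echelon form).

Resulting echelon form:
REF = 
  [  1,   2,   2]
  [  0,  -3,  -3]

Rank = 2 (number of non-zero pivot rows).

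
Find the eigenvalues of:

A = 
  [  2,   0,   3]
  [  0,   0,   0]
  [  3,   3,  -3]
λ = 0, (-1 + √61)/2, (-1 - √61)/2  (≈ 0, 3.405, -4.405)

Characteristic polynomial: det(λI - A) = λ³ + λ² - 15λ
The constant term is 0, so λ = 0 is a root: p(λ) = λ(λ² + λ - 15)
λ² + λ - 15 = 0  ⇒  λ = (-1 ± √((1)² - 4·(-15)))/2 = (-1 ± √(61))/2
  = (-1 + √61)/2,  (-1 - √61)/2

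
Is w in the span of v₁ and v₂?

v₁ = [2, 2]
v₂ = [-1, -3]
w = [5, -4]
Yes

Form the augmented matrix and row-reduce:
[v₁|v₂|w] = 
  [  2,  -1,   5]
  [  2,  -3,  -4]
R2 → R2 - (1)·R1
REF = 
  [  2,  -1,   5]
  [  0,  -2,  -9]

No row of the form [0 0 | nonzero], so the system is consistent. Back-substitution gives c₁ = 19/4, c₂ = 9/2: w = (19/4)·v₁ + (9/2)·v₂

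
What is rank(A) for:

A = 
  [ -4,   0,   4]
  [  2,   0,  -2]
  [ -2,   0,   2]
Row reduce:
R2 → R2 + (1/2)·R1
R3 → R3 - (1/2)·R1
REF = 
  [ -4,   0,   4]
  [  0,   0,   0]
  [  0,   0,   0]
Pivot columns: 1 → 1 pivot.

rank(A) = 1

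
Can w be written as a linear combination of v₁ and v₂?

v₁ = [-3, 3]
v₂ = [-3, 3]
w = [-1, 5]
No

Form the augmented matrix and row-reduce:
[v₁|v₂|w] = 
  [ -3,  -3,  -1]
  [  3,   3,   5]
R2 → R2 + (1)·R1
REF = 
  [ -3,  -3,  -1]
  [  0,   0,   4]

Row 2 reads [0 0 | 4], i.e. 0 = 4, so the system is inconsistent and w ∉ span{v₁, v₂}.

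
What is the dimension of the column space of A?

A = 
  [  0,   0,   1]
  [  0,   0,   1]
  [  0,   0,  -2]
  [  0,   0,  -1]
Row reduce:
R2 → R2 - (1)·R1
R3 → R3 + (2)·R1
R4 → R4 + (1)·R1
REF = 
  [  0,   0,   1]
  [  0,   0,   0]
  [  0,   0,   0]
  [  0,   0,   0]
Pivot columns: 3 → 1 pivot.
dim(Col(A)) = number of pivot columns = 1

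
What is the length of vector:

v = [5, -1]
5.099

||v||₂ = √((5)² + (-1)²) = √26 = 5.099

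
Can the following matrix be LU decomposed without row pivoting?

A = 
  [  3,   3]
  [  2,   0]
Yes.
A[1,1] = 3 ≠ 0, so Gaussian elimination proceeds without a row swap: multiplier ℓ₂₁ = (2)/(3) = 2/3, and U[2,2] = 0 - (2/3)(3) = -2.
L = 
  [  1,   0]
  [2/3,   1]
U = 
  [  3,   3]
  [  0,  -2]
Check row 2 of LU: [(2/3)(3), (2/3)(3) + (-2)] = [2, 0] = row 2 of A ✓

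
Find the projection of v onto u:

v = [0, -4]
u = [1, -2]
proj_u(v) = [8/5, -16/5]

v·u = (0)(1) + (-4)(-2) = 8
u·u = (1)² + (-2)² = 5
proj_u(v) = (v·u / u·u) × u = (8/5) × u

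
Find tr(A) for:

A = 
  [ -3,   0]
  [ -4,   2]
-1

tr(A) = -3 + 2 = -1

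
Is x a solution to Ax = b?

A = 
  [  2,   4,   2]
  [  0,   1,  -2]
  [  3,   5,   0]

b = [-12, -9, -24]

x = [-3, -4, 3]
No

Ax = [-16, -10, -29] ≠ b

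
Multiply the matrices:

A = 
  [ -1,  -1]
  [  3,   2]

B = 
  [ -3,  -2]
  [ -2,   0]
AB = 
  [  5,   2]
  [-13,  -6]

A is 2×2 and B is 2×2, so AB is 2×2. Each entry is (row of A)·(column of B):
AB[1,1] = (-1)(-3) + (-1)(-2) = 5
AB[1,2] = (-1)(-2) + (-1)(0) = 2
AB[2,1] = (3)(-3) + (2)(-2) = -13
AB[2,2] = (3)(-2) + (2)(0) = -6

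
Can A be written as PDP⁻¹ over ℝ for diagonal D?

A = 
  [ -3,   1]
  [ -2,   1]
Yes

tr(A) = -2, det(A) = -1
Characteristic polynomial: λ² - tr(A)λ + det(A) = λ² + 2λ - 1
λ² + 2λ - 1 = 0  ⇒  λ = (-2 ± √((2)² - 4·(-1)))/2 = (-2 ± √(8))/2
  = -1 + √2,  -1 - √2
Eigenvalues: -1 + √2, -1 - √2  (≈ 0.4142, -2.414)
The two irrational eigenvalues are distinct (simple), so each has alg. mult. = geom. mult. = 1.
Sum of geometric multiplicities equals n, so A has n independent eigenvectors.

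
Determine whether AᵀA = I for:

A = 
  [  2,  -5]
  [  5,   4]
No

AᵀA = 
  [ 29,  10]
  [ 10,  41]
≠ I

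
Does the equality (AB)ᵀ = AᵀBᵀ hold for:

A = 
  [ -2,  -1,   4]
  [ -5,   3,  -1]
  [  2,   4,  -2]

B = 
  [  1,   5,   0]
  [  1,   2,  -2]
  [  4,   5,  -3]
No

(AB)ᵀ = 
  [ 13,  -6,  -2]
  [  8, -24,   8]
  [-10,  -3,  -2]

AᵀBᵀ = 
  [-27, -16, -39]
  [ 14,  -3,  -1]
  [ -1,   6,  17]

The two matrices differ, so (AB)ᵀ ≠ AᵀBᵀ in general. The correct identity is (AB)ᵀ = BᵀAᵀ.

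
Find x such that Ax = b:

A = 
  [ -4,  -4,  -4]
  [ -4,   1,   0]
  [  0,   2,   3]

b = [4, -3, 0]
Row reduce the augmented matrix [A|b]:
R2 → R2 - (1)·R1
R3 → R3 - (2/5)·R2
REF = 
  [  -4,   -4,   -4,    4]
  [   0,    5,    4,   -7]
  [   0,    0,  7/5, 14/5]

Back-substitution:
x₃ = (14/5) / (7/5) = 2
x₂ = (-7 - (4)(2)) / 5 = -3
x₁ = (4 - (-4)(-3) - (-4)(2)) / (-4) = 0

x = [0, -3, 2]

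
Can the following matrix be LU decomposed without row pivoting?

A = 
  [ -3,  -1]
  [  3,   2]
Yes.
A[1,1] = -3 ≠ 0, so Gaussian elimination proceeds without a row swap: multiplier ℓ₂₁ = (3)/(-3) = -1, and U[2,2] = 2 - (-1)(-1) = 1.
L = 
  [  1,   0]
  [ -1,   1]
U = 
  [ -3,  -1]
  [  0,   1]
Check row 2 of LU: [(-1)(-3), (-1)(-1) + 1] = [3, 2] = row 2 of A ✓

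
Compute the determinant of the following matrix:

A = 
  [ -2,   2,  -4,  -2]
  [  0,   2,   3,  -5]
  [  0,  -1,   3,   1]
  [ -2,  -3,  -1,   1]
108

Cofactor expansion along row 1: det(A) = a₁₁M₁₁ - a₁₂M₁₂ + a₁₃M₁₃ - a₁₄M₁₄

M₁₁ = det[[2, 3, -5]; [-1, 3, 1]; [-3, -1, 1]]
  = (2)·((3)(1) - (1)(-1)) - (3)·((-1)(1) - (1)(-3)) + (-5)·((-1)(-1) - (3)(-3))
  = (2)(4) - (3)(2) + (-5)(10)
  = -48
M₁₂ = det[[0, 3, -5]; [0, 3, 1]; [-2, -1, 1]]
  = (0)·((3)(1) - (1)(-1)) - (3)·((0)(1) - (1)(-2)) + (-5)·((0)(-1) - (3)(-2))
  = (0)(4) - (3)(2) + (-5)(6)
  = -36
M₁₃ = det[[0, 2, -5]; [0, -1, 1]; [-2, -3, 1]]
  = (0)·((-1)(1) - (1)(-3)) - (2)·((0)(1) - (1)(-2)) + (-5)·((0)(-3) - (-1)(-2))
  = (0)(2) - (2)(2) + (-5)(-2)
  = 6
M₁₄ = det[[0, 2, 3]; [0, -1, 3]; [-2, -3, -1]]
  = (0)·((-1)(-1) - (3)(-3)) - (2)·((0)(-1) - (3)(-2)) + (3)·((0)(-3) - (-1)(-2))
  = (0)(10) - (2)(6) + (3)(-2)
  = -18

det(A) = (-2)(-48) - (2)(-36) + (-4)(6) - (-2)(-18) = 108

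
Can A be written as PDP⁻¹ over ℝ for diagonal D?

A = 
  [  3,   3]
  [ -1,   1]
No

tr(A) = 4, det(A) = 6
Characteristic polynomial: λ² - tr(A)λ + det(A) = λ² - 4λ + 6
λ² - 4λ + 6 = 0  ⇒  λ = (4 ± √((-4)² - 4·(6)))/2 = (4 ± √(-8))/2
  = 2 + i√2,  2 - i√2
Eigenvalues: 2 + i√2, 2 - i√2  (≈ 2 + 1.414i, 2 - 1.414i)
Has complex eigenvalues (not diagonalizable over ℝ).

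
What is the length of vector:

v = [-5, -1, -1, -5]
7.211

||v||₂ = √((-5)² + (-1)² + (-1)² + (-5)²) = √52 = 7.211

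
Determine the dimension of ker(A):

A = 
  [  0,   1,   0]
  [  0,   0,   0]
nullity(A) = 2

Row reduce:
(no row operations needed)
REF = 
  [  0,   1,   0]
  [  0,   0,   0]
Pivot columns: 2 → 1 pivot.
rank(A) = 1, so nullity(A) = 3 - 1 = 2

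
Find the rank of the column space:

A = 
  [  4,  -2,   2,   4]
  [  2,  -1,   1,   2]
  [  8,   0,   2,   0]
Row reduce:
R2 → R2 - (1/2)·R1
R3 → R3 - (2)·R1
Swap R2 ↔ R3
REF = 
  [  4,  -2,   2,   4]
  [  0,   4,  -2,  -8]
  [  0,   0,   0,   0]
Pivot columns: 1, 2 → 2 pivots.
dim(Col(A)) = number of pivot columns = 2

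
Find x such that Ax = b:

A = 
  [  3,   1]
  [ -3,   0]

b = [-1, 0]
x = [0, -1]

Row reduce the augmented matrix [A|b]:
R2 → R2 + (1)·R1
REF = 
  [  3,   1,  -1]
  [  0,   1,  -1]

Back-substitution:
x₂ = (-1) / 1 = -1
x₁ = (-1 - (1)(-1)) / 3 = 0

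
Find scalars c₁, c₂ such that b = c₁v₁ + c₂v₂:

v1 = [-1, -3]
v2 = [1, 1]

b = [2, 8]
c1 = -3, c2 = -1

b = -3·v1 + -1·v2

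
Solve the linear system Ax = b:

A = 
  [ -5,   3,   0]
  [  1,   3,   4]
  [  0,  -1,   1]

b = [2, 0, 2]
x = [-1, -1, 1]

Row reduce the augmented matrix [A|b]:
R2 → R2 + (1/5)·R1
R3 → R3 + (5/18)·R2
REF = 
  [  -5,    3,    0,    2]
  [   0, 18/5,    4,  2/5]
  [   0,    0, 19/9, 19/9]

Back-substitution:
x₃ = (19/9) / (19/9) = 1
x₂ = (2/5 - (4)(1)) / (18/5) = -1
x₁ = (2 - (3)(-1) - (0)(1)) / (-5) = -1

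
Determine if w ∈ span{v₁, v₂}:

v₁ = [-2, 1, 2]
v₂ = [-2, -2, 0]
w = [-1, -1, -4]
No

Form the augmented matrix and row-reduce:
[v₁|v₂|w] = 
  [ -2,  -2,  -1]
  [  1,  -2,  -1]
  [  2,   0,  -4]
R2 → R2 + (1/2)·R1
R3 → R3 + (1)·R1
R3 → R3 - (2/3)·R2
REF = 
  [  -2,   -2,   -1]
  [   0,   -3, -3/2]
  [   0,    0,   -4]

Row 3 reads [0 0 | -4], i.e. 0 = -4, so the system is inconsistent and w ∉ span{v₁, v₂}.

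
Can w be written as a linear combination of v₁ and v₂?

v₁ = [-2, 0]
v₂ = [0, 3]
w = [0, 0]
Yes

Form the augmented matrix and row-reduce:
[v₁|v₂|w] = 
  [ -2,   0,   0]
  [  0,   3,   0]
(already in echelon form — no row operations needed)

No row of the form [0 0 | nonzero], so the system is consistent. Back-substitution gives c₁ = 0, c₂ = 0: w = (0)·v₁ + (0)·v₂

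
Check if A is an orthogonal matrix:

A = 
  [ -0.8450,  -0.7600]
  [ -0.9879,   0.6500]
No

AᵀA = 
  [  1.6900,   0.0001]
  [  0.0001,   1.0001]
≠ I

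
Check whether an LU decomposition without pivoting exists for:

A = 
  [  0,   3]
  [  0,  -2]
Yes.
The first column is zero, so A is already upper triangular: L = I, U = A.
L = 
  [  1,   0]
  [  0,   1]
U = 
  [  0,   3]
  [  0,  -2]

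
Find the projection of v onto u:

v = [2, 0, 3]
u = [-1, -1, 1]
v·u = (2)(-1) + (0)(-1) + (3)(1) = 1
u·u = (-1)² + (-1)² + (1)² = 3
proj_u(v) = (v·u / u·u) × u = (1/3) × u

proj_u(v) = [-1/3, -1/3, 1/3]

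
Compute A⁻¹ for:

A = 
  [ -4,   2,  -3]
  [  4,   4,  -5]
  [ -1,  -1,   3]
det(A) = (-4)·((4)(3) - (-5)(-1)) - (2)·((4)(3) - (-5)(-1)) + (-3)·((4)(-1) - (4)(-1))
  = (-4)(7) - (2)(7) + (-3)(0)
  = -42
det(A) = -42 ≠ 0, so A is invertible.

Cofactors Cᵢⱼ = (-1)ⁱ⁺ʲ·Mᵢⱼ:
C = 
  [  7,  -7,   0]
  [ -3, -15,  -6]
  [  2, -32, -24]

adj(A) = Cᵀ:
adj(A) = 
  [  7,  -3,   2]
  [ -7, -15, -32]
  [  0,  -6, -24]

A⁻¹ = (-1/42) · adj(A):
A⁻¹ = 
  [ -1/6,  1/14, -1/21]
  [  1/6,  5/14, 16/21]
  [    0,   1/7,   4/7]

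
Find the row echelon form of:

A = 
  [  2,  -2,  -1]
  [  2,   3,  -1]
Row operations:
R2 → R2 - (1)·R1

Resulting echelon form:
REF = 
  [  2,  -2,  -1]
  [  0,   5,   0]

Rank = 2 (number of non-zero pivot rows).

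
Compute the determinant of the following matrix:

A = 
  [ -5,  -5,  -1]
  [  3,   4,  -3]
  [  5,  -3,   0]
149

Cofactor expansion along row 1:
det(A) = (-5)·((4)(0) - (-3)(-3)) - (-5)·((3)(0) - (-3)(5)) + (-1)·((3)(-3) - (4)(5))
  = (-5)(-9) - (-5)(15) + (-1)(-29)
  = 149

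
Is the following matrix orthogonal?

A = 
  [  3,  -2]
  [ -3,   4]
No

AᵀA = 
  [ 18, -18]
  [-18,  20]
≠ I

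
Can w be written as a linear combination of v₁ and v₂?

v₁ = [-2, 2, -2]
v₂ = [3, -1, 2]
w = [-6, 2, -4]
Yes

Form the augmented matrix and row-reduce:
[v₁|v₂|w] = 
  [ -2,   3,  -6]
  [  2,  -1,   2]
  [ -2,   2,  -4]
R2 → R2 + (1)·R1
R3 → R3 - (1)·R1
R3 → R3 + (1/2)·R2
REF = 
  [ -2,   3,  -6]
  [  0,   2,  -4]
  [  0,   0,   0]

No row of the form [0 0 | nonzero], so the system is consistent. Back-substitution gives c₁ = 0, c₂ = -2: w = (0)·v₁ + (-2)·v₂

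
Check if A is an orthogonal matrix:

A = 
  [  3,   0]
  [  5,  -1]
No

AᵀA = 
  [ 34,  -5]
  [ -5,   1]
≠ I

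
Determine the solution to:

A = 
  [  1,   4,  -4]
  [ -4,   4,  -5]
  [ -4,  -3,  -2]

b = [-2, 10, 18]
x = [-2, -2, -2]

Row reduce the augmented matrix [A|b]:
R2 → R2 + (4)·R1
R3 → R3 + (4)·R1
R3 → R3 - (13/20)·R2
REF = 
  [     1,      4,     -4,     -2]
  [     0,     20,    -21,      2]
  [     0,      0, -87/20,  87/10]

Back-substitution:
x₃ = (87/10) / (-87/20) = -2
x₂ = (2 - (-21)(-2)) / 20 = -2
x₁ = (-2 - (4)(-2) - (-4)(-2)) / 1 = -2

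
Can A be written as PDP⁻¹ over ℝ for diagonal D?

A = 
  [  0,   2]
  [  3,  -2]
Yes

tr(A) = -2, det(A) = -6
Characteristic polynomial: λ² - tr(A)λ + det(A) = λ² + 2λ - 6
λ² + 2λ - 6 = 0  ⇒  λ = (-2 ± √((2)² - 4·(-6)))/2 = (-2 ± √(28))/2
  = -1 + √7,  -1 - √7
Eigenvalues: -1 + √7, -1 - √7  (≈ 1.646, -3.646)
The two irrational eigenvalues are distinct (simple), so each has alg. mult. = geom. mult. = 1.
Sum of geometric multiplicities equals n, so A has n independent eigenvectors.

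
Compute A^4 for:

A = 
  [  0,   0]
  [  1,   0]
A^4 = 
  [  0,   0]
  [  0,   0]

A² = A·A:
A²[1,1] = (0)(0) + (0)(1) = 0
A²[1,2] = (0)(0) + (0)(0) = 0
A²[2,1] = (1)(0) + (0)(1) = 0
A²[2,2] = (1)(0) + (0)(0) = 0
A² = 
  [  0,   0]
  [  0,   0]

A^3 = A^2·A:
A^3[1,1] = (0)(0) + (0)(1) = 0
A^3[1,2] = (0)(0) + (0)(0) = 0
A^3[2,1] = (0)(0) + (0)(1) = 0
A^3[2,2] = (0)(0) + (0)(0) = 0
A^3 = 
  [  0,   0]
  [  0,   0]

A^4 = A^3·A:
A^4[1,1] = (0)(0) + (0)(1) = 0
A^4[1,2] = (0)(0) + (0)(0) = 0
A^4[2,1] = (0)(0) + (0)(1) = 0
A^4[2,2] = (0)(0) + (0)(0) = 0
A^4 = 
  [  0,   0]
  [  0,   0]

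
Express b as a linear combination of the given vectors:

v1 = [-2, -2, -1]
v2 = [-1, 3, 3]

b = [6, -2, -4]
c1 = -2, c2 = -2

b = -2·v1 + -2·v2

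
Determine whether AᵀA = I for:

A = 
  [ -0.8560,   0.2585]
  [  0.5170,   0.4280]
No

AᵀA = 
  [  1,   0]
  [  0,   0.2500]
≠ I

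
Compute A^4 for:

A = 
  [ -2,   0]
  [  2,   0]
A^4 = 
  [ 16,   0]
  [-16,   0]

A² = A·A:
A²[1,1] = (-2)(-2) + (0)(2) = 4
A²[1,2] = (-2)(0) + (0)(0) = 0
A²[2,1] = (2)(-2) + (0)(2) = -4
A²[2,2] = (2)(0) + (0)(0) = 0
A² = 
  [  4,   0]
  [ -4,   0]

A^3 = A^2·A:
A^3[1,1] = (4)(-2) + (0)(2) = -8
A^3[1,2] = (4)(0) + (0)(0) = 0
A^3[2,1] = (-4)(-2) + (0)(2) = 8
A^3[2,2] = (-4)(0) + (0)(0) = 0
A^3 = 
  [ -8,   0]
  [  8,   0]

A^4 = A^3·A:
A^4[1,1] = (-8)(-2) + (0)(2) = 16
A^4[1,2] = (-8)(0) + (0)(0) = 0
A^4[2,1] = (8)(-2) + (0)(2) = -16
A^4[2,2] = (8)(0) + (0)(0) = 0
A^4 = 
  [ 16,   0]
  [-16,   0]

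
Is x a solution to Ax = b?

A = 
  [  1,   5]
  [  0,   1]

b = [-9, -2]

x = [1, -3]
No

Ax = [-14, -3] ≠ b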